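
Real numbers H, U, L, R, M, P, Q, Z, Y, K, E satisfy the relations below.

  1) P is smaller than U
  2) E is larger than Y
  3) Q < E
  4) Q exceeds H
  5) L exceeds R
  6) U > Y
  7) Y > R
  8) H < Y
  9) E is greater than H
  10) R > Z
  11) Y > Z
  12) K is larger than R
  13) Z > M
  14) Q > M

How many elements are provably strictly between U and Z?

2

The relations place Z below U. An element lies strictly between them when it is forced above Z and also forced below U.
Above Z: {R, K, Y, L, E}. Below U: {M, H, P, R, Y}.
Intersection: {R, Y} — 2.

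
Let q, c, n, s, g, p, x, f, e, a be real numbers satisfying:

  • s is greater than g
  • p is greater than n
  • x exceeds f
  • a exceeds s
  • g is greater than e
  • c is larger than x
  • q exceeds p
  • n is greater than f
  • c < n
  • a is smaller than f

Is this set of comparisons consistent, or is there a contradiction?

consistent

The single ordering e < g < s < a < f < x < c < n < p < q satisfies every listed relation, so no contradiction arises.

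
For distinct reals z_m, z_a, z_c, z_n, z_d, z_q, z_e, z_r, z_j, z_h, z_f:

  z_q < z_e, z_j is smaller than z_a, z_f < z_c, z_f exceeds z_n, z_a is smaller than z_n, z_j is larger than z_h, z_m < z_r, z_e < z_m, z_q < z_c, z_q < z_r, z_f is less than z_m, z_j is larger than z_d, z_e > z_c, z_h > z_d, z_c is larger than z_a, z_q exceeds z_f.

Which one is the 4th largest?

Piecing the relations together gives one ordering: z_d < z_h < z_j < z_a < z_n < z_f < z_q < z_c < z_e < z_m < z_r.
The 4th largest is z_c.

z_c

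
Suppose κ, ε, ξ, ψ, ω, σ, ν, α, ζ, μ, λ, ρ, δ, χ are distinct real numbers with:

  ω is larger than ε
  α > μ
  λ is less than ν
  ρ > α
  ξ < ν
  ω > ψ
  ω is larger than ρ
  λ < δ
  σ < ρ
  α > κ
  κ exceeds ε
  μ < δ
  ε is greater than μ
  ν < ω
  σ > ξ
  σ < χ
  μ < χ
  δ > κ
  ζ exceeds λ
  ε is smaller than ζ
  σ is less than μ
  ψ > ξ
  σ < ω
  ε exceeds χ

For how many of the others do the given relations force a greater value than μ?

8

The elements the relations force above μ are χ, ε, ζ, κ, α, ρ, ω, δ — no chain reaches any other.
That is 8.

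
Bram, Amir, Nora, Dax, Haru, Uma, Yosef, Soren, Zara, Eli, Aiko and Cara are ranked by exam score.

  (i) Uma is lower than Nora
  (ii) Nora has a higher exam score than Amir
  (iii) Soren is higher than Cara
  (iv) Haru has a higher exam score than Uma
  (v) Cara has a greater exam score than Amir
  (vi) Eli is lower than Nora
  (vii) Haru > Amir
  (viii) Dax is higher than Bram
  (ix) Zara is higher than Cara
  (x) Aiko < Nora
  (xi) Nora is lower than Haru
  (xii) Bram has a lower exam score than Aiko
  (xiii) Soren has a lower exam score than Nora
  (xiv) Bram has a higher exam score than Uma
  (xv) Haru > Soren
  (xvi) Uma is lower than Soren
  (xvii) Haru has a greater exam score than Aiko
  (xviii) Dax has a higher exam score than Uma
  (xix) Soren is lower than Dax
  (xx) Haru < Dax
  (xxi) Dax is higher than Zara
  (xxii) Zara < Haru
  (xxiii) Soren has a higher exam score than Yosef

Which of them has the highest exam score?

Dax

Uma is not greatest since Uma < Soren; Bram is not greatest since Bram < Dax; Amir is not greatest since Amir < Haru; Cara is not greatest since Cara < Zara; Aiko is not greatest since Aiko < Nora; Zara is not greatest since Zara < Haru; Yosef is not greatest since Yosef < Soren; Eli is not greatest since Eli < Nora; Soren is not greatest since Soren < Nora; Nora is not greatest since Nora < Haru; Haru is not greatest since Haru < Dax.
Only Dax has nothing above it, so Dax is the highest exam score.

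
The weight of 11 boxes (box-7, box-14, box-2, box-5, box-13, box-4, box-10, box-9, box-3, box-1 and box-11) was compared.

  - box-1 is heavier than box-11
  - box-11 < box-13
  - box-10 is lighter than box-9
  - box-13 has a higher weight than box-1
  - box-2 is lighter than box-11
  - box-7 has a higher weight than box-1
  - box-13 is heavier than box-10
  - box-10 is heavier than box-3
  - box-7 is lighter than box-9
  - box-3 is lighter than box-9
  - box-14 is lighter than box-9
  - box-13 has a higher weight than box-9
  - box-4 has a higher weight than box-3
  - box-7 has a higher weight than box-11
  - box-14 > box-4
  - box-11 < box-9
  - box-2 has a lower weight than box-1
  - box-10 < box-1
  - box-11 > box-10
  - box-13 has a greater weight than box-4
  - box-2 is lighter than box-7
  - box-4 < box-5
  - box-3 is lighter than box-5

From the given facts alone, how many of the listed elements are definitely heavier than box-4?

4

The elements the relations force above box-4 are box-14, box-5, box-9, box-13 — no chain reaches any other.
That is 4.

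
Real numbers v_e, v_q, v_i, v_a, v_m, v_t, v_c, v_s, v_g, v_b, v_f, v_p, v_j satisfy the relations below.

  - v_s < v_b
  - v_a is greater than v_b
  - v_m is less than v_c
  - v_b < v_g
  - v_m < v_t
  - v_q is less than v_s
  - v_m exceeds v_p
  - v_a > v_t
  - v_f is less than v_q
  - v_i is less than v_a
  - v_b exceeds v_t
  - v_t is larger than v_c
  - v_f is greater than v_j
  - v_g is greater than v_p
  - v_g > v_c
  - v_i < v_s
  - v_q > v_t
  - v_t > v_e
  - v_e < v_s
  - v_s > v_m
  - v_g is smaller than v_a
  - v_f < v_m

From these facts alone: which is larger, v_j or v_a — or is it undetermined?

Link the given pairs in sequence: v_j < v_f; v_f < v_m; v_m < v_c; v_c < v_t; v_t < v_q; v_q < v_s; v_s < v_b; v_b < v_g; v_g < v_a.
Together: v_j < v_f < v_m < v_c < v_t < v_q < v_s < v_b < v_g < v_a.
So v_a is larger.

v_a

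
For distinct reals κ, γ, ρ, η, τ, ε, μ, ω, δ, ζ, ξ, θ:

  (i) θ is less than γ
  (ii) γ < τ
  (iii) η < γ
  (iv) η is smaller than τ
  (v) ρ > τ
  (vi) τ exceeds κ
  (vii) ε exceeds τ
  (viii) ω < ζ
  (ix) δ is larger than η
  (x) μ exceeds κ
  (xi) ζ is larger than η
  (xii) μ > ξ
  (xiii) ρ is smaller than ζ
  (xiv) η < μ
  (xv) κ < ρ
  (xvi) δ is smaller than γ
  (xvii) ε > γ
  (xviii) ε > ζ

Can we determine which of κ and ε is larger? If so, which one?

The relevant relations are κ < τ; τ < ρ; ρ < ζ; ζ < ε.
Chaining these gives κ < τ < ρ < ζ < ε.
So ε is larger.

ε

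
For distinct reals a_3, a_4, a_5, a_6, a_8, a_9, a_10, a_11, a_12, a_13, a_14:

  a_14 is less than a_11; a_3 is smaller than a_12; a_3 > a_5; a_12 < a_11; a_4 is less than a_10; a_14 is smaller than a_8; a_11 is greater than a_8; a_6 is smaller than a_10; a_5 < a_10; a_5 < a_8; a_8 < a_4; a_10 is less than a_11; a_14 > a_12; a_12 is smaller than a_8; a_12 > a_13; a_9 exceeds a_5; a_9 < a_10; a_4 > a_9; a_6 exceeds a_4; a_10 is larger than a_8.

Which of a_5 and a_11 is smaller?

a_5 < a_3 and a_3 < a_12 give a_5 < a_12.
Then a_12 < a_14 extends the chain to a_14.
Then a_14 < a_8 extends the chain to a_8.
With a_8 < a_4: a_5 < a_3 < a_12 < a_14 < a_8 < a_4.
With a_4 < a_6: a_5 < a_3 < a_12 < a_14 < a_8 < a_4 < a_6.
Then a_6 < a_10 extends the chain to a_10.
Then a_10 < a_11 extends the chain to a_11.
So a_5 < a_11; a_5 is the smaller of the two.

a_5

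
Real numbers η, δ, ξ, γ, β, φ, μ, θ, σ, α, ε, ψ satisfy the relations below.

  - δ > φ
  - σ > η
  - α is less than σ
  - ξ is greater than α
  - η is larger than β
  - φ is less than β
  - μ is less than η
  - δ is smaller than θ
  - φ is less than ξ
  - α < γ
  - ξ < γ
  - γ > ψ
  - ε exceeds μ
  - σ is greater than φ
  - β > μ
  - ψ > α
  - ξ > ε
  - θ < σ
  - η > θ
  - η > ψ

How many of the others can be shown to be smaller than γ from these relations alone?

The elements the relations force below γ are φ, μ, ε, α, ψ, ξ — no chain reaches any other.
That is 6.

6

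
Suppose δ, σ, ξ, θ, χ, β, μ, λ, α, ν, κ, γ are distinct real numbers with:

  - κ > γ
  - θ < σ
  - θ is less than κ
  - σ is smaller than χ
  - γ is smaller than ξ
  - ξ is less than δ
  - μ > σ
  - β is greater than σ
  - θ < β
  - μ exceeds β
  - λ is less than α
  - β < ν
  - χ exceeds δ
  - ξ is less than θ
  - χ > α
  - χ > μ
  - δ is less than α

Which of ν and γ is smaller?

γ

Following the relations from γ: γ < ξ < θ < σ < β < ν.
So γ < ν; γ is the smaller of the two.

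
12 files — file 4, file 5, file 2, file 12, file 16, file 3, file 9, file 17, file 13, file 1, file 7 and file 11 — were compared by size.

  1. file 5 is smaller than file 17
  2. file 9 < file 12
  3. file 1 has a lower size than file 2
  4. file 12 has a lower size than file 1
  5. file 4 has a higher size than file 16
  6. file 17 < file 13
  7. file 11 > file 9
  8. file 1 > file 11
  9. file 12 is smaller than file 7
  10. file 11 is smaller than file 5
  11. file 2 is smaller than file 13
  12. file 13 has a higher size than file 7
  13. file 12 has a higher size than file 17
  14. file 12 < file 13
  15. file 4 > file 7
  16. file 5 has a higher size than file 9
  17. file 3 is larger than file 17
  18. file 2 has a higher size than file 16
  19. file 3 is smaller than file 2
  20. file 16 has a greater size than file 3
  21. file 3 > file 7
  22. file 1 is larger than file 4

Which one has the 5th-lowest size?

Piecing the relations together gives one ordering: file 9 < file 11 < file 5 < file 17 < file 12 < file 7 < file 3 < file 16 < file 4 < file 1 < file 2 < file 13.
The 5th smallest is file 12.

file 12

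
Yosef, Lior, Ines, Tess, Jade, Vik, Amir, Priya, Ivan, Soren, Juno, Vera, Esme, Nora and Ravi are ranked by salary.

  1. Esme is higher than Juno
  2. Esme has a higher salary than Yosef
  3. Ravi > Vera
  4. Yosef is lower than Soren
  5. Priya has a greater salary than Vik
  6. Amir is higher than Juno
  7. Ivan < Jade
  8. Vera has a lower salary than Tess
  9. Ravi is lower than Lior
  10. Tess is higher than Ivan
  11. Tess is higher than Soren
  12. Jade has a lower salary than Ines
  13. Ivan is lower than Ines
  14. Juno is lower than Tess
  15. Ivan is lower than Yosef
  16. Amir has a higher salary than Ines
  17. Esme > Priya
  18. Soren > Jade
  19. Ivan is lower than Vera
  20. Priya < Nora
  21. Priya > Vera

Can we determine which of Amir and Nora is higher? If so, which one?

Following every chain through Nora: below Nora we get Ivan, Vera, Vik, Priya.
Amir is not reached, and no chain runs the other way from Amir to Nora.
So the given relations leave the order of Nora and Amir undetermined.

undetermined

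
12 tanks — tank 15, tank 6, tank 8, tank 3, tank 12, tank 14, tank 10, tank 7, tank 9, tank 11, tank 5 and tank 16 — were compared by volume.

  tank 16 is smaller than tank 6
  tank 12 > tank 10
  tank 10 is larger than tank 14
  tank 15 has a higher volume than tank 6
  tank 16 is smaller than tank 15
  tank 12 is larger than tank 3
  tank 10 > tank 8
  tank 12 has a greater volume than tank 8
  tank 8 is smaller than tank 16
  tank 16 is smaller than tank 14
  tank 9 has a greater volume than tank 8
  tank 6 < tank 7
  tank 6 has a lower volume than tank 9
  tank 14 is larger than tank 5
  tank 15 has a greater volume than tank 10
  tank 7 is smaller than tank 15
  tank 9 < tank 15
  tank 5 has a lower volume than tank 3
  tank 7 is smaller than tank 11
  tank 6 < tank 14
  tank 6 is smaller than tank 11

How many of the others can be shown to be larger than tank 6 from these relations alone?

7

From tank 6 the given relations immediately reach tank 9, tank 14, tank 7, tank 11, tank 15.
From those, tank 10 — 6 in total.
From those, tank 12 — 7 in total.
Nothing else is reachable above tank 6; 7 in all.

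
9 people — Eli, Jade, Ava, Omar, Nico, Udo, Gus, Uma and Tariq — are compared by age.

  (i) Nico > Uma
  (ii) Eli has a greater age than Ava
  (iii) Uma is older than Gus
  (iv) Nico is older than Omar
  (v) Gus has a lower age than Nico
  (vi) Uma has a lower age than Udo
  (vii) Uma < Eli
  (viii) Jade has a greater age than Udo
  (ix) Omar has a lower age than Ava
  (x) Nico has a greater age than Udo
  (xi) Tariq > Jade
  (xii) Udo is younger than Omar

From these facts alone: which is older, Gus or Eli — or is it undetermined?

Link the given pairs in sequence: Gus < Uma; Uma < Udo; Udo < Omar; Omar < Ava; Ava < Eli.
Chaining these gives Gus < Uma < Udo < Omar < Ava < Eli.
So Eli is older.

Eli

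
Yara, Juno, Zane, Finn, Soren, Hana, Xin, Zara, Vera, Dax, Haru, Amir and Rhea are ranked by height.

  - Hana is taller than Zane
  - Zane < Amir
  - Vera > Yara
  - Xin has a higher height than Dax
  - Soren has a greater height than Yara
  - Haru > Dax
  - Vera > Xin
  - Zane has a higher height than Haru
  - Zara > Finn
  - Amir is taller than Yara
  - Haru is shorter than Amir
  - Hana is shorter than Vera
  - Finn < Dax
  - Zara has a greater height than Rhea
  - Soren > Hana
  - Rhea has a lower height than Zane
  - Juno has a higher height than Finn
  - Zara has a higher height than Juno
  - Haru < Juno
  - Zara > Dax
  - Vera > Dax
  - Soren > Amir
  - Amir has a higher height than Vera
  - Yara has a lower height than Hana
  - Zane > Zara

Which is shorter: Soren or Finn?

Finn

Chaining the given relations: Finn < Dax < Haru < Juno < Zara < Zane < Hana < Vera < Amir < Soren.
So Finn < Soren; Finn is the shorter of the two.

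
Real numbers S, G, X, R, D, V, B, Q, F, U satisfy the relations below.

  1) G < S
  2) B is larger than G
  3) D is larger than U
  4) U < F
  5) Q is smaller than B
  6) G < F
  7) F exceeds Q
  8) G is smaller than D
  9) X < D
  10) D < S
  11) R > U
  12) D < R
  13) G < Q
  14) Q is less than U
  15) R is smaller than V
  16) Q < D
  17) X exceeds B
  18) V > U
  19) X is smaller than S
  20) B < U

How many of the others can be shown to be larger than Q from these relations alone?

Directly above Q: B, U, F, D.
One step further: X, S, R, V (8 so far).
Nothing else is reachable above Q; 8 in all.

8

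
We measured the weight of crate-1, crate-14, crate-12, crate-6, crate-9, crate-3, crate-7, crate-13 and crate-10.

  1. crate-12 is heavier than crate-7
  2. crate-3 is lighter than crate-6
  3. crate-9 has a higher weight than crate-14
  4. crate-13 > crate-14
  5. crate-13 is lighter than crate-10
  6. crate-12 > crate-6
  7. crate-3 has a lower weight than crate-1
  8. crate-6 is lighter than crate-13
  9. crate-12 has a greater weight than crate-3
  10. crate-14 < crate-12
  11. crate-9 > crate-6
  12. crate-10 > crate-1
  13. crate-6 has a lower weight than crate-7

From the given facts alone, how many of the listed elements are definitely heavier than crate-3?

The elements the relations force above crate-3 are crate-6, crate-7, crate-13, crate-12, crate-1, crate-9, crate-10 — no chain reaches any other.
That is 7.

7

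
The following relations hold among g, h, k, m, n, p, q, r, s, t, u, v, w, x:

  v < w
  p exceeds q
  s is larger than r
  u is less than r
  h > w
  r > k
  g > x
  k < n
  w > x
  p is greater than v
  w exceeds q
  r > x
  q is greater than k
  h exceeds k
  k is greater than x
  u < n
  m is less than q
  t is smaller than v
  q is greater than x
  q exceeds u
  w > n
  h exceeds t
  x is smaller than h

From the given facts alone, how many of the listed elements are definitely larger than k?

From k the given relations immediately reach r, q, n, h.
From those, w, s, p — 7 in total.
Nothing else is reachable above k; 7 in all.

7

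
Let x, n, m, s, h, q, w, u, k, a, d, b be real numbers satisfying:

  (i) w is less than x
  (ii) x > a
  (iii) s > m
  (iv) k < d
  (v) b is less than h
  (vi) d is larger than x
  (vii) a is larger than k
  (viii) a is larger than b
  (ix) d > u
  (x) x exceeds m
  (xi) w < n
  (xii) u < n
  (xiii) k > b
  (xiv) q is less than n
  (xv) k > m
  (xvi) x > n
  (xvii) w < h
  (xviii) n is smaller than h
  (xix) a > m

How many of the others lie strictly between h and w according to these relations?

1

Chaining upward from w reaches: n, x, d.
Chaining downward from h reaches: b, q, u, n.
Strictly between w and h are those in both lists: n — 1 element.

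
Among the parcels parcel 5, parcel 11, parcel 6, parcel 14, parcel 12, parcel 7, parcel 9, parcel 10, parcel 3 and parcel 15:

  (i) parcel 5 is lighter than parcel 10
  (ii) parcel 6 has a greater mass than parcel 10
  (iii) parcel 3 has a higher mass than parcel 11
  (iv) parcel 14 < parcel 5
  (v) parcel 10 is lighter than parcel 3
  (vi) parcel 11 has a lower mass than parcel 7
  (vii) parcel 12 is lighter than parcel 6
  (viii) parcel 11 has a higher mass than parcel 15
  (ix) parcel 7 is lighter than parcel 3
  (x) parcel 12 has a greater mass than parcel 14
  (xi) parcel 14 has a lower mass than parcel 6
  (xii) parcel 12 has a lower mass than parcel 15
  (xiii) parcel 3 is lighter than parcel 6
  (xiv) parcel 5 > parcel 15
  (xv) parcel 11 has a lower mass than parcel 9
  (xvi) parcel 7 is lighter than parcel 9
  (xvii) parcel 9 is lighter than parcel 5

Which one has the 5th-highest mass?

Piecing the relations together gives one ordering: parcel 14 < parcel 12 < parcel 15 < parcel 11 < parcel 7 < parcel 9 < parcel 5 < parcel 10 < parcel 3 < parcel 6.
The 5th largest is parcel 9.

parcel 9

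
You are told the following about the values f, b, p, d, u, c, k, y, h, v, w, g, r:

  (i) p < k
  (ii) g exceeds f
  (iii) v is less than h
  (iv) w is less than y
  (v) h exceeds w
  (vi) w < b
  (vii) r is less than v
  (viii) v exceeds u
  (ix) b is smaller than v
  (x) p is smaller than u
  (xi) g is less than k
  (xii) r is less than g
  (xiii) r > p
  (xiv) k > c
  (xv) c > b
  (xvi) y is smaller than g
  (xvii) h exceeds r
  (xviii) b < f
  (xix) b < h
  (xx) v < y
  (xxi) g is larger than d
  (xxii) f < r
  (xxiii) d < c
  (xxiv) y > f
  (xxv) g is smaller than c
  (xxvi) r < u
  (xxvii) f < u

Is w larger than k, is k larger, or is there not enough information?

k

The relevant relations are w < b; b < f; f < r; r < u; u < v; v < y; y < g; g < c; c < k.
Chaining these gives w < b < f < r < u < v < y < g < c < k.
So k is larger.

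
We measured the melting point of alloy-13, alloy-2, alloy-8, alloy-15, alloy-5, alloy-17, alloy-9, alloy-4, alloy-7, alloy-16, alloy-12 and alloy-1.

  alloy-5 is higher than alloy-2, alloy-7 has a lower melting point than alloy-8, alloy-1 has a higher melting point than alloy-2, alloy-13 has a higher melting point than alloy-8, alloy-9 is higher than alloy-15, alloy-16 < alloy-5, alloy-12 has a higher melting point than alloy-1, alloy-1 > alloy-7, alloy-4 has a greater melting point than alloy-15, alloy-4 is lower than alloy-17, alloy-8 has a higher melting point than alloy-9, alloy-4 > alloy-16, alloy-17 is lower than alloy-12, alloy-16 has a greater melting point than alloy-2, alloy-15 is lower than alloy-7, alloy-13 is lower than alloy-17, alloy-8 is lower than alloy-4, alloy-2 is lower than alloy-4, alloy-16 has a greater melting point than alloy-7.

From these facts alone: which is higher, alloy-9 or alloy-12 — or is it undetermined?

Following the relations from alloy-9: alloy-9 < alloy-8 < alloy-4 < alloy-17 < alloy-12.
So alloy-12 is higher.

alloy-12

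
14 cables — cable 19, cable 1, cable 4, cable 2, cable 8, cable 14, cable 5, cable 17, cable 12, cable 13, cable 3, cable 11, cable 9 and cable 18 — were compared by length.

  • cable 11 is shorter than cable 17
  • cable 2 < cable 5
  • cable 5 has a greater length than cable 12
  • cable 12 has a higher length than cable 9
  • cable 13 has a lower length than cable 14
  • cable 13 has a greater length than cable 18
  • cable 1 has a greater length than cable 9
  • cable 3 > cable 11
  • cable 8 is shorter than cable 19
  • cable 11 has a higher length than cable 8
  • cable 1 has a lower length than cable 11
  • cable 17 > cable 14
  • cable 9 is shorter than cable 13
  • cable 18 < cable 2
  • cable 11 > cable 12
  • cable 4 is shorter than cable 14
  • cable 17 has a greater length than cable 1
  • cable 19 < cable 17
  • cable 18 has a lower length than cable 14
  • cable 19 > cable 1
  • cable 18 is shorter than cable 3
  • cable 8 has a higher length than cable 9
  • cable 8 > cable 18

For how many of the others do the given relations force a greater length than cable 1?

Directly above cable 1: cable 19, cable 11, cable 17.
One step further: cable 3 (4 so far).
No other element is forced above cable 1 by the given relations, so the count is 4.

4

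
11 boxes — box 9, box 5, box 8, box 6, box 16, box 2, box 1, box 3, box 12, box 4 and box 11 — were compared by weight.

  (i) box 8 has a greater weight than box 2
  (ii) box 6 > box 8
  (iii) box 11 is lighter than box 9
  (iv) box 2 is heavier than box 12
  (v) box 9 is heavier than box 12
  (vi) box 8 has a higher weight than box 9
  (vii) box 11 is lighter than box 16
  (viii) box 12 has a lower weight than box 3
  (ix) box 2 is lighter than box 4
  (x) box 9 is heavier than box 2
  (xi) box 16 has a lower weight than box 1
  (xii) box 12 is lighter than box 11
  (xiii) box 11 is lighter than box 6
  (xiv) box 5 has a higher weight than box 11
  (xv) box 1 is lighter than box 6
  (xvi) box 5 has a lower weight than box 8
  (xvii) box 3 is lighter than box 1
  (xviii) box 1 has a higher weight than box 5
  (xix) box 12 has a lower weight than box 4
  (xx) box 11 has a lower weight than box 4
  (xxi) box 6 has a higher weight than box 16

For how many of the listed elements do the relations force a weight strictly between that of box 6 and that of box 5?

Chaining upward from box 5 reaches: box 8, box 1.
Chaining downward from box 6 reaches: box 12, box 3, box 11, box 16, box 2, box 9, box 8, box 1.
Strictly between box 5 and box 6 are those in both lists: box 8, box 1 — 2 elements.

2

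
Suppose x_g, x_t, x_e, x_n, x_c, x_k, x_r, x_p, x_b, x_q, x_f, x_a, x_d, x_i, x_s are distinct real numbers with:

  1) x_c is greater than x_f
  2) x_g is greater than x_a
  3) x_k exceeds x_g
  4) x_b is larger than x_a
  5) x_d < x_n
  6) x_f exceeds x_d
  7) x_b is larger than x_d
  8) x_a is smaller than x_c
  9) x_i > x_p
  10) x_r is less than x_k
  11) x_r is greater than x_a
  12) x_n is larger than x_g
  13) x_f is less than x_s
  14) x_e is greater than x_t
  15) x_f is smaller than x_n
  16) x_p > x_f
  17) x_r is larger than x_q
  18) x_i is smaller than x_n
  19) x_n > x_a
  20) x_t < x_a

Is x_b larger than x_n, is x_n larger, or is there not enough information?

Following every chain through x_n: below x_n we get x_t, x_a, x_d, x_f, x_g, x_p, x_i.
x_b is not reached, and no chain runs the other way from x_b to x_n.
So the given relations leave the order of x_n and x_b undetermined.

undetermined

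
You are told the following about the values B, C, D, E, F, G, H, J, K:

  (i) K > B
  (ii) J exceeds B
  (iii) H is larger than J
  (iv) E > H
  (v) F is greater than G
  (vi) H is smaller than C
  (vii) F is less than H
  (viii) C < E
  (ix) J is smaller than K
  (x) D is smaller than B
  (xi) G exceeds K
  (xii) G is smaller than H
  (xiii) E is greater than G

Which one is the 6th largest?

The consecutive relations fix a unique order: D < B < J < K < G < F < H < C < E.
Counting 6 from the largest end gives K.

K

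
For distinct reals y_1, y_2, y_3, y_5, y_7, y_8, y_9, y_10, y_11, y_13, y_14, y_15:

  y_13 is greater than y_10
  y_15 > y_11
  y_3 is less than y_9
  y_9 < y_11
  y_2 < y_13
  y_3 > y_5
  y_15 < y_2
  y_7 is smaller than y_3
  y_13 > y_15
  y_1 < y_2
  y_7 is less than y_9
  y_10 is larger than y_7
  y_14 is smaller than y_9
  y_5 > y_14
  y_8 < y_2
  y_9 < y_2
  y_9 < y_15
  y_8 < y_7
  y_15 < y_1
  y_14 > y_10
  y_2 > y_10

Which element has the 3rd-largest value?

The consecutive relations fix a unique order: y_8 < y_7 < y_10 < y_14 < y_5 < y_3 < y_9 < y_11 < y_15 < y_1 < y_2 < y_13.
The 3rd largest is y_1.

y_1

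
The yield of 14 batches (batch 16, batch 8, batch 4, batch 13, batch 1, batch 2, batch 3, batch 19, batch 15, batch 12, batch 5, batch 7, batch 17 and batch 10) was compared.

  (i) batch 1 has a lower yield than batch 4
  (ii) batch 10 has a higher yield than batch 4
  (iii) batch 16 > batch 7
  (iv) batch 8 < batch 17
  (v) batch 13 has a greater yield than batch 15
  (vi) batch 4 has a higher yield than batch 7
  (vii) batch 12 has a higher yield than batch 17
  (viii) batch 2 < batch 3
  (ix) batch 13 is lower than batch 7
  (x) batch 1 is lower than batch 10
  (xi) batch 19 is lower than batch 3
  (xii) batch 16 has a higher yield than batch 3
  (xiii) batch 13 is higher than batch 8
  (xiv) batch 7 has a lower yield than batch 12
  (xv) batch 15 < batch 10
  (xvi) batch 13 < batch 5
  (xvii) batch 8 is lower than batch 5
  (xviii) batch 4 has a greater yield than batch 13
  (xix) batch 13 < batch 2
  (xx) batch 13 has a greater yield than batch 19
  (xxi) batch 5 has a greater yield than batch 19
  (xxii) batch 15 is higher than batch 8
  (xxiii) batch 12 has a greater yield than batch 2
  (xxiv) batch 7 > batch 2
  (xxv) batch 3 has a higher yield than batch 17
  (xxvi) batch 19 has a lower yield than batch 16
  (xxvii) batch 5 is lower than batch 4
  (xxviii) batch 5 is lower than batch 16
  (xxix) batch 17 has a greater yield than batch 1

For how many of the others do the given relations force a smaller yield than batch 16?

From batch 16 the given relations immediately reach batch 19, batch 5, batch 7, batch 3.
From those, batch 8, batch 13, batch 2, batch 17 — 8 in total.
From those, batch 15, batch 1 — 10 in total.
No other element is forced below batch 16 by the given relations, so the count is 10.

10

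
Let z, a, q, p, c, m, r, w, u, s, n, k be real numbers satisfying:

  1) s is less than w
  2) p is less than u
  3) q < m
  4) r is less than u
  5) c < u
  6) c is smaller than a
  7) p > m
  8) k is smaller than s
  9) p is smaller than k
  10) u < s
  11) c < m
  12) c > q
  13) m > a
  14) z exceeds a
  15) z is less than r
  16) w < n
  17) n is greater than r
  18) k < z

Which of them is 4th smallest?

m

Piecing the relations together gives one ordering: q < c < a < m < p < k < z < r < u < s < w < n.
The 4th smallest is m.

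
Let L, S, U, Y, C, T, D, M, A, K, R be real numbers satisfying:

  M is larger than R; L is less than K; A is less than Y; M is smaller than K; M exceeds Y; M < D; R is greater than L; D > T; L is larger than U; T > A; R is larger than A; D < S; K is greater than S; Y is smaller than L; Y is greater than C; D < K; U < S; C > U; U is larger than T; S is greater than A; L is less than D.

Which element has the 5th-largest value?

Chaining the given pairs: A < T < U < C < Y < L < R < M < D < S < K.
The 5th largest is R.

R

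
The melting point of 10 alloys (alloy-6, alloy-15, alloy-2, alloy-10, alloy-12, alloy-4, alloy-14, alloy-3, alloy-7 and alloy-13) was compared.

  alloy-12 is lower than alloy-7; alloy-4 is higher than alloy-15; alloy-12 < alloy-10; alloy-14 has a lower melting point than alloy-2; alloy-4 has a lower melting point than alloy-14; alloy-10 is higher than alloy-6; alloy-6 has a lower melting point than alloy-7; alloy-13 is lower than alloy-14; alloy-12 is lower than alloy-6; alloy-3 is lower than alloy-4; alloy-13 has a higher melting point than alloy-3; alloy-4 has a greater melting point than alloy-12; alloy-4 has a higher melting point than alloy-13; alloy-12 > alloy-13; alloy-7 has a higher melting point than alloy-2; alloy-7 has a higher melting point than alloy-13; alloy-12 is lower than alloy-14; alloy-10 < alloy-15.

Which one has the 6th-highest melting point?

alloy-10

Piecing the relations together gives one ordering: alloy-3 < alloy-13 < alloy-12 < alloy-6 < alloy-10 < alloy-15 < alloy-4 < alloy-14 < alloy-2 < alloy-7.
The 6th largest is alloy-10.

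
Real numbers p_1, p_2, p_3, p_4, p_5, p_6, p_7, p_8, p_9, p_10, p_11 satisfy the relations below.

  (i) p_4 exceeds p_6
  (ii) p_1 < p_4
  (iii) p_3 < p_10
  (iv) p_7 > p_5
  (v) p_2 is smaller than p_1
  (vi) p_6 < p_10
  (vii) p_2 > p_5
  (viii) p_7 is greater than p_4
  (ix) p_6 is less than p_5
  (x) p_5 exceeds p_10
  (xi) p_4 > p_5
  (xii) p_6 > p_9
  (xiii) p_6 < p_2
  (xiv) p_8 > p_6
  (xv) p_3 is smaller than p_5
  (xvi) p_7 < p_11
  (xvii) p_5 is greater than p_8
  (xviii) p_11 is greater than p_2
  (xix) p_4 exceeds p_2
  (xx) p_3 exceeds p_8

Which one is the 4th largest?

Chaining the given pairs: p_9 < p_6 < p_8 < p_3 < p_10 < p_5 < p_2 < p_1 < p_4 < p_7 < p_11.
The 4th largest is p_1.

p_1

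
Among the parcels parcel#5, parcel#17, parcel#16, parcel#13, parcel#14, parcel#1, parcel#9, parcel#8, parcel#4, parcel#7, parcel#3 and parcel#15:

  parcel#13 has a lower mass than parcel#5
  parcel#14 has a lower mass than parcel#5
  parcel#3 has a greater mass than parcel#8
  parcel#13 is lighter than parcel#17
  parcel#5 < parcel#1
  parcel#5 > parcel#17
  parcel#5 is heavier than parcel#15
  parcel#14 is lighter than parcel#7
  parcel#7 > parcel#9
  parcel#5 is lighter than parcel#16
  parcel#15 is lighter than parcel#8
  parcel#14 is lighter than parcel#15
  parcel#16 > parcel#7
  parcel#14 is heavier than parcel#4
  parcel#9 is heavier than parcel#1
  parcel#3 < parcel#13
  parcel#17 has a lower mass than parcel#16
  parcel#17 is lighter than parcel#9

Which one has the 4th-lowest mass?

parcel#8

Piecing the relations together gives one ordering: parcel#4 < parcel#14 < parcel#15 < parcel#8 < parcel#3 < parcel#13 < parcel#17 < parcel#5 < parcel#1 < parcel#9 < parcel#7 < parcel#16.
Counting 4 from the smallest end gives parcel#8.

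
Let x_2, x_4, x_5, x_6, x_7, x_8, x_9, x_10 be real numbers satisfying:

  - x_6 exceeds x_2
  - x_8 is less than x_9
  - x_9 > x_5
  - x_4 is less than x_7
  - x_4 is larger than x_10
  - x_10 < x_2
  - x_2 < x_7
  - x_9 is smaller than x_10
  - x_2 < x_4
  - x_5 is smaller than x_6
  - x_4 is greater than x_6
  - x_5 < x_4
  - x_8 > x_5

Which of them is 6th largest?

The consecutive relations fix a unique order: x_5 < x_8 < x_9 < x_10 < x_2 < x_6 < x_4 < x_7.
Counting 6 from the largest end gives x_9.

x_9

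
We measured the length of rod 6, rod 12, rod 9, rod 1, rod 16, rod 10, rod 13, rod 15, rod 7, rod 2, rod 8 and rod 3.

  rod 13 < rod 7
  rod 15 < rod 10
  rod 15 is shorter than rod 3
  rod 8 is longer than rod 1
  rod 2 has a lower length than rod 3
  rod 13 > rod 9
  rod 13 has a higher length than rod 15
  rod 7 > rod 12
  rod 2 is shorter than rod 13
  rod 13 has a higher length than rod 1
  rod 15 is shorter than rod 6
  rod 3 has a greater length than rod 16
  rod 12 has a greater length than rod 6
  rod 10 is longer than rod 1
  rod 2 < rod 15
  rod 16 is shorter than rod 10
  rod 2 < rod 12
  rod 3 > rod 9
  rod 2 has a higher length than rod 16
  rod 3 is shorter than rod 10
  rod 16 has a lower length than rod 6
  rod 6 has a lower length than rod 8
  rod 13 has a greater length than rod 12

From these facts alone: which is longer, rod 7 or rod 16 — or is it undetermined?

rod 7

rod 16 < rod 2 and rod 2 < rod 15 give rod 16 < rod 15.
With rod 15 < rod 6: rod 16 < rod 2 < rod 15 < rod 6.
With rod 6 < rod 12: rod 16 < rod 2 < rod 15 < rod 6 < rod 12.
With rod 12 < rod 13: rod 16 < rod 2 < rod 15 < rod 6 < rod 12 < rod 13.
With rod 13 < rod 7: rod 16 < rod 2 < rod 15 < rod 6 < rod 12 < rod 13 < rod 7.
So rod 7 is longer.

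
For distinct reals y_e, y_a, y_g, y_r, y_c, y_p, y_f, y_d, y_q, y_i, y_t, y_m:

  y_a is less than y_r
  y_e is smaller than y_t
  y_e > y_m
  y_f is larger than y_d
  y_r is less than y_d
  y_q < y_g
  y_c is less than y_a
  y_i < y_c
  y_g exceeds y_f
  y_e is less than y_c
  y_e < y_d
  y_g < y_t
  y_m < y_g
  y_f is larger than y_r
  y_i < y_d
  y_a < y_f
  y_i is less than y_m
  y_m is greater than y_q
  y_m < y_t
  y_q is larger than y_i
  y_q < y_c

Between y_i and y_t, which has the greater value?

Following the relations from y_i: y_i < y_q < y_m < y_e < y_c < y_a < y_r < y_d < y_f < y_g < y_t.
So y_i < y_t; y_t is the larger of the two.

y_t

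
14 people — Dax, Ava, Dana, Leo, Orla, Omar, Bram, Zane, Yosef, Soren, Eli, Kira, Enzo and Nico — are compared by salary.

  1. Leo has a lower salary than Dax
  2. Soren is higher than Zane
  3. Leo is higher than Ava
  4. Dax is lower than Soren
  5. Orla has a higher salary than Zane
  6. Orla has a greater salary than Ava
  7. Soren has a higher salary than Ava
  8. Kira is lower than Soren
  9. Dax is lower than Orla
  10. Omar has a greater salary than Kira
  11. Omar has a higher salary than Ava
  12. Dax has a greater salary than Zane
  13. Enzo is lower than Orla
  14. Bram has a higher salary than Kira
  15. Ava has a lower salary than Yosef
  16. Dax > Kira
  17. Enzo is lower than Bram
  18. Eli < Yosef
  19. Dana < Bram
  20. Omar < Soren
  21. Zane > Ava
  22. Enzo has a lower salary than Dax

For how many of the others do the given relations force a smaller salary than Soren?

The elements the relations force below Soren are Enzo, Kira, Ava, Leo, Zane, Dax, Omar — no chain reaches any other.
That is 7.

7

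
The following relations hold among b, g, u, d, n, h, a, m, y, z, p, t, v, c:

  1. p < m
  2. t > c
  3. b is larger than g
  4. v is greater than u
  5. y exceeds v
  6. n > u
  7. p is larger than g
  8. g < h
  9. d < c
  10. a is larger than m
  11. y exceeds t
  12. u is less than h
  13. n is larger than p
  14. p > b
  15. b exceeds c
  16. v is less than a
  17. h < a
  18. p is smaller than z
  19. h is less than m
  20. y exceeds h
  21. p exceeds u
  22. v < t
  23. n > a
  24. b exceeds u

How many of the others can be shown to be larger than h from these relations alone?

4

The elements the relations force above h are m, y, a, n — no chain reaches any other.
That is 4.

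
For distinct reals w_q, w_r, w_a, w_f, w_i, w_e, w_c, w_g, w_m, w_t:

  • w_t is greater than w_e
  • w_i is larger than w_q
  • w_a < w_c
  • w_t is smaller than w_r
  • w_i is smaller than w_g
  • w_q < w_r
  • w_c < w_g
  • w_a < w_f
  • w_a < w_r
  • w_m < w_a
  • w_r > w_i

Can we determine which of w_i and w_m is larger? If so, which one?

Following every chain through w_m: above w_m we get w_a, w_c, w_f, w_g, w_r.
w_i is not reached, and no chain runs the other way from w_i to w_m.
So the given relations leave the order of w_m and w_i undetermined.

undetermined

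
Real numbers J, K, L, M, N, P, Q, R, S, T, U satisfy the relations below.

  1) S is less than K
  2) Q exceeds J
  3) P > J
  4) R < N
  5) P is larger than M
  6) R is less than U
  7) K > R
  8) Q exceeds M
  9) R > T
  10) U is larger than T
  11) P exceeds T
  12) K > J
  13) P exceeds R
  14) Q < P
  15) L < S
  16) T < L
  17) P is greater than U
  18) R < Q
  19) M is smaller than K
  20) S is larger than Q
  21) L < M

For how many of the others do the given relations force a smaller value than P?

7

Directly below P: T, J, M, R, Q, U.
One step further: L (7 so far).
Nothing else is reachable below P; 7 in all.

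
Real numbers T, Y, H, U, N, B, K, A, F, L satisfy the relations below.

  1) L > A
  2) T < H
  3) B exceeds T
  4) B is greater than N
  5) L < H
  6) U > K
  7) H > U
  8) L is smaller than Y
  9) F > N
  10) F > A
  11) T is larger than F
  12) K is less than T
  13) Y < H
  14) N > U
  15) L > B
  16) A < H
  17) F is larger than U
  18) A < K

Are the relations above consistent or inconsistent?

consistent

The single ordering A < K < U < N < F < T < B < L < Y < H satisfies every listed relation, so no contradiction arises.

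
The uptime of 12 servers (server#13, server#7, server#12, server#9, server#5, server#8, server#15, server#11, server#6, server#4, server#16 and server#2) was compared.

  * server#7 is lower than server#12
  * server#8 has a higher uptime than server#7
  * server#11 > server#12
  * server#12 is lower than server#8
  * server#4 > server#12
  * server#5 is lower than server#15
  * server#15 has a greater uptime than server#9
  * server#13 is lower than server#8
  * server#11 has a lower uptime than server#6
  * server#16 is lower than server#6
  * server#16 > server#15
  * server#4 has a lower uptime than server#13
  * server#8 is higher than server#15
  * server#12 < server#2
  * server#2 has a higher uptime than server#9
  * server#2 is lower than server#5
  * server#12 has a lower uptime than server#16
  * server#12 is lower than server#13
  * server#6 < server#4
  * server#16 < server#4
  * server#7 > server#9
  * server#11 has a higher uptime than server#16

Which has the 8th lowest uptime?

server#11

Piecing the relations together gives one ordering: server#9 < server#7 < server#12 < server#2 < server#5 < server#15 < server#16 < server#11 < server#6 < server#4 < server#13 < server#8.
Counting 8 from the smallest end gives server#11.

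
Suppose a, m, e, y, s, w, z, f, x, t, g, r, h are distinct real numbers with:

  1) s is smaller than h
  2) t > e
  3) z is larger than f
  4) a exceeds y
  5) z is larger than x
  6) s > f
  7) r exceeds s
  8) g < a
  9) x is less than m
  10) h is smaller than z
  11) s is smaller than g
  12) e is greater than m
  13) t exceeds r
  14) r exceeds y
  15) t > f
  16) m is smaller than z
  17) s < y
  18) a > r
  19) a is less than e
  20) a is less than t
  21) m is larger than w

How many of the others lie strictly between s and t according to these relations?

5

Chaining upward from s reaches: h, y, g, r, a, e, z.
Chaining downward from t reaches: f, w, y, g, x, r, a, m, e.
Strictly between s and t are those in both lists: y, g, r, a, e — 5 elements.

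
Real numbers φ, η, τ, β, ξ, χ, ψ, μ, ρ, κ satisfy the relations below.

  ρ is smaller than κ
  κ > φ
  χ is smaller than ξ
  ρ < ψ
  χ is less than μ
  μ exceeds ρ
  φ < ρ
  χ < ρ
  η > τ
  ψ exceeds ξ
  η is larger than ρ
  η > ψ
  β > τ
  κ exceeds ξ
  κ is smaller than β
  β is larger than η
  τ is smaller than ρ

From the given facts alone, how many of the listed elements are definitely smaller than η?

Directly below η: τ, ρ, ψ.
One step further: φ, χ, ξ (6 so far).
Nothing else is reachable below η; 6 in all.

6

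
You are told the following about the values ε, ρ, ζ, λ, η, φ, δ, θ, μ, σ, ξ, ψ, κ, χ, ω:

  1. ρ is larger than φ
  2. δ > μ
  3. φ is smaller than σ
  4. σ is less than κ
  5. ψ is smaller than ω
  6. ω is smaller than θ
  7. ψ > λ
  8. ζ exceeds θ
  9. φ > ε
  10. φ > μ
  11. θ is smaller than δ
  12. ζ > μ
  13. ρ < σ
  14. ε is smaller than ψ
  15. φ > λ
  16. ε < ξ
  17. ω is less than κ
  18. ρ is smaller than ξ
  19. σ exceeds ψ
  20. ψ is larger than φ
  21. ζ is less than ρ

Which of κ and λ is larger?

κ

Link the given pairs in sequence: λ < φ; φ < ψ; ψ < ω; ω < θ; θ < ζ; ζ < ρ; ρ < σ; σ < κ.
Together: λ < φ < ψ < ω < θ < ζ < ρ < σ < κ.
So λ < κ; κ is the larger of the two.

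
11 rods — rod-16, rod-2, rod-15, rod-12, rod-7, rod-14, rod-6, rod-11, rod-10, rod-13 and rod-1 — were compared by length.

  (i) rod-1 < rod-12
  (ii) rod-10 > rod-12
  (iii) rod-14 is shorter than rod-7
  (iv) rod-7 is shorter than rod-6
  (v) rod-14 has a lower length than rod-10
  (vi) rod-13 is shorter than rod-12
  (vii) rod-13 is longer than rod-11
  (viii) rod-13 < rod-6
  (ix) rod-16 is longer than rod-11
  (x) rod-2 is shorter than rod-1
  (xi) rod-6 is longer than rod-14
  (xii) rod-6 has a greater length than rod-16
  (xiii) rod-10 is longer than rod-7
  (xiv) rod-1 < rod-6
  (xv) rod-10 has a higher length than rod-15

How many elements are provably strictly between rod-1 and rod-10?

The relations place rod-1 below rod-10. An element lies strictly between them when it is forced above rod-1 and also forced below rod-10.
Above rod-1: {rod-12, rod-6}. Below rod-10: {rod-15, rod-2, rod-11, rod-14, rod-13, rod-12, rod-7}.
Intersection: {rod-12} — 1.

1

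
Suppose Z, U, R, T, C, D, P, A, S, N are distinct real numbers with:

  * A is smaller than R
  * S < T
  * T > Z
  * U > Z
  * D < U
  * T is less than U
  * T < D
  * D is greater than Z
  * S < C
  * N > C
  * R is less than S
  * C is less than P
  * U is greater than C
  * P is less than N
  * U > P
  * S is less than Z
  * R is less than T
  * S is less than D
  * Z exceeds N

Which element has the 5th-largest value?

Chaining the given pairs: A < R < S < C < P < N < Z < T < D < U.
The 5th largest is N.

N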